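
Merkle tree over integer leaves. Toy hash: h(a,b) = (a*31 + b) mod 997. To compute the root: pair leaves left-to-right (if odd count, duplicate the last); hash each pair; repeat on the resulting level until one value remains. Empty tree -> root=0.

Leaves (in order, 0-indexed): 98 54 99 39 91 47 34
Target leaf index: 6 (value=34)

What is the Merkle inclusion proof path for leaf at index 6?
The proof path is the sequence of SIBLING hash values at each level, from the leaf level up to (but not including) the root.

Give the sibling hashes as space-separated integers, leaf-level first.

Answer: 34 874 257

Derivation:
L0 (leaves): [98, 54, 99, 39, 91, 47, 34], target index=6
L1: h(98,54)=(98*31+54)%997=101 [pair 0] h(99,39)=(99*31+39)%997=117 [pair 1] h(91,47)=(91*31+47)%997=874 [pair 2] h(34,34)=(34*31+34)%997=91 [pair 3] -> [101, 117, 874, 91]
  Sibling for proof at L0: 34
L2: h(101,117)=(101*31+117)%997=257 [pair 0] h(874,91)=(874*31+91)%997=266 [pair 1] -> [257, 266]
  Sibling for proof at L1: 874
L3: h(257,266)=(257*31+266)%997=257 [pair 0] -> [257]
  Sibling for proof at L2: 257
Root: 257
Proof path (sibling hashes from leaf to root): [34, 874, 257]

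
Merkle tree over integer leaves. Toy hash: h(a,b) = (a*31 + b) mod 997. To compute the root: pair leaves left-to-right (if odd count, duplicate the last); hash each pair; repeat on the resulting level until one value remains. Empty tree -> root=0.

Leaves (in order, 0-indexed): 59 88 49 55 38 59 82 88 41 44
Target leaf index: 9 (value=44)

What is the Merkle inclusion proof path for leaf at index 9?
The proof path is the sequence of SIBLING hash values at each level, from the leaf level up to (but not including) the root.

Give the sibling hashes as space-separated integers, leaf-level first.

L0 (leaves): [59, 88, 49, 55, 38, 59, 82, 88, 41, 44], target index=9
L1: h(59,88)=(59*31+88)%997=920 [pair 0] h(49,55)=(49*31+55)%997=577 [pair 1] h(38,59)=(38*31+59)%997=240 [pair 2] h(82,88)=(82*31+88)%997=636 [pair 3] h(41,44)=(41*31+44)%997=318 [pair 4] -> [920, 577, 240, 636, 318]
  Sibling for proof at L0: 41
L2: h(920,577)=(920*31+577)%997=184 [pair 0] h(240,636)=(240*31+636)%997=100 [pair 1] h(318,318)=(318*31+318)%997=206 [pair 2] -> [184, 100, 206]
  Sibling for proof at L1: 318
L3: h(184,100)=(184*31+100)%997=819 [pair 0] h(206,206)=(206*31+206)%997=610 [pair 1] -> [819, 610]
  Sibling for proof at L2: 206
L4: h(819,610)=(819*31+610)%997=77 [pair 0] -> [77]
  Sibling for proof at L3: 819
Root: 77
Proof path (sibling hashes from leaf to root): [41, 318, 206, 819]

Answer: 41 318 206 819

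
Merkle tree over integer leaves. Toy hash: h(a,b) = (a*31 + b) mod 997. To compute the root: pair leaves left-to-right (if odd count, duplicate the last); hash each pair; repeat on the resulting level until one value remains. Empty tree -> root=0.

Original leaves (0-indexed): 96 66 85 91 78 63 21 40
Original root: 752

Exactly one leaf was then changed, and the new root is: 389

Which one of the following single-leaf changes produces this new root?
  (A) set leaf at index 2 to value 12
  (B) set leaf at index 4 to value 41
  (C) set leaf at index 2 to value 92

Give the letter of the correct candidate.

Original leaves: [96, 66, 85, 91, 78, 63, 21, 40]
Target new root: 389
Try each candidate change and compute the resulting root:
Candidate A: set leaf[2] = 12 -> leaves = [96, 66, 12, 91, 78, 63, 21, 40]
  L0: [96, 66, 12, 91, 78, 63, 21, 40]
  L1: h(96,66)=(96*31+66)%997=51 h(12,91)=(12*31+91)%997=463 h(78,63)=(78*31+63)%997=487 h(21,40)=(21*31+40)%997=691 -> [51, 463, 487, 691]
  L2: h(51,463)=(51*31+463)%997=50 h(487,691)=(487*31+691)%997=833 -> [50, 833]
  L3: h(50,833)=(50*31+833)%997=389 -> [389]
  root = 389 == target 389  ** MATCH **
Candidate B: set leaf[4] = 41 -> leaves = [96, 66, 85, 91, 41, 63, 21, 40]
  L0: [96, 66, 85, 91, 41, 63, 21, 40]
  L1: h(96,66)=(96*31+66)%997=51 h(85,91)=(85*31+91)%997=732 h(41,63)=(41*31+63)%997=337 h(21,40)=(21*31+40)%997=691 -> [51, 732, 337, 691]
  L2: h(51,732)=(51*31+732)%997=319 h(337,691)=(337*31+691)%997=171 -> [319, 171]
  L3: h(319,171)=(319*31+171)%997=90 -> [90]
  root = 90 != target 389
Candidate C: set leaf[2] = 92 -> leaves = [96, 66, 92, 91, 78, 63, 21, 40]
  L0: [96, 66, 92, 91, 78, 63, 21, 40]
  L1: h(96,66)=(96*31+66)%997=51 h(92,91)=(92*31+91)%997=949 h(78,63)=(78*31+63)%997=487 h(21,40)=(21*31+40)%997=691 -> [51, 949, 487, 691]
  L2: h(51,949)=(51*31+949)%997=536 h(487,691)=(487*31+691)%997=833 -> [536, 833]
  L3: h(536,833)=(536*31+833)%997=500 -> [500]
  root = 500 != target 389
Candidate A produces the target root.

Answer: A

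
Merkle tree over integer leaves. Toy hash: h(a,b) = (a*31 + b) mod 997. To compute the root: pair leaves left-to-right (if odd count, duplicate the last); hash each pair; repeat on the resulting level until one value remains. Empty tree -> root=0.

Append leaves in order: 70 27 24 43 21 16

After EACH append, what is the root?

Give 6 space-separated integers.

Answer: 70 203 82 101 707 547

Derivation:
After append 70 (leaves=[70]):
  L0: [70]
  root=70
After append 27 (leaves=[70, 27]):
  L0: [70, 27]
  L1: h(70,27)=(70*31+27)%997=203 -> [203]
  root=203
After append 24 (leaves=[70, 27, 24]):
  L0: [70, 27, 24]
  L1: h(70,27)=(70*31+27)%997=203 h(24,24)=(24*31+24)%997=768 -> [203, 768]
  L2: h(203,768)=(203*31+768)%997=82 -> [82]
  root=82
After append 43 (leaves=[70, 27, 24, 43]):
  L0: [70, 27, 24, 43]
  L1: h(70,27)=(70*31+27)%997=203 h(24,43)=(24*31+43)%997=787 -> [203, 787]
  L2: h(203,787)=(203*31+787)%997=101 -> [101]
  root=101
After append 21 (leaves=[70, 27, 24, 43, 21]):
  L0: [70, 27, 24, 43, 21]
  L1: h(70,27)=(70*31+27)%997=203 h(24,43)=(24*31+43)%997=787 h(21,21)=(21*31+21)%997=672 -> [203, 787, 672]
  L2: h(203,787)=(203*31+787)%997=101 h(672,672)=(672*31+672)%997=567 -> [101, 567]
  L3: h(101,567)=(101*31+567)%997=707 -> [707]
  root=707
After append 16 (leaves=[70, 27, 24, 43, 21, 16]):
  L0: [70, 27, 24, 43, 21, 16]
  L1: h(70,27)=(70*31+27)%997=203 h(24,43)=(24*31+43)%997=787 h(21,16)=(21*31+16)%997=667 -> [203, 787, 667]
  L2: h(203,787)=(203*31+787)%997=101 h(667,667)=(667*31+667)%997=407 -> [101, 407]
  L3: h(101,407)=(101*31+407)%997=547 -> [547]
  root=547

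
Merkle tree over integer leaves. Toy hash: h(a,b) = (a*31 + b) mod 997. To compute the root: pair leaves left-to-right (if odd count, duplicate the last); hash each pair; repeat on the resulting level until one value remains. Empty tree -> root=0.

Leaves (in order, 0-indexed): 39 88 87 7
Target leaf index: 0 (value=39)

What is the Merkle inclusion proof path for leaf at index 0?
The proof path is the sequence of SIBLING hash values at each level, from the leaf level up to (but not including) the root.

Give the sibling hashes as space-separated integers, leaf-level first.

L0 (leaves): [39, 88, 87, 7], target index=0
L1: h(39,88)=(39*31+88)%997=300 [pair 0] h(87,7)=(87*31+7)%997=710 [pair 1] -> [300, 710]
  Sibling for proof at L0: 88
L2: h(300,710)=(300*31+710)%997=40 [pair 0] -> [40]
  Sibling for proof at L1: 710
Root: 40
Proof path (sibling hashes from leaf to root): [88, 710]

Answer: 88 710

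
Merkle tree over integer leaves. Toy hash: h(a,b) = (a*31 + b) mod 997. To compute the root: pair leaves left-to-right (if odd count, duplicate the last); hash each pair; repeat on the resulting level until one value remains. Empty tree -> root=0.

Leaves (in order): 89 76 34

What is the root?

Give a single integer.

L0: [89, 76, 34]
L1: h(89,76)=(89*31+76)%997=841 h(34,34)=(34*31+34)%997=91 -> [841, 91]
L2: h(841,91)=(841*31+91)%997=240 -> [240]

Answer: 240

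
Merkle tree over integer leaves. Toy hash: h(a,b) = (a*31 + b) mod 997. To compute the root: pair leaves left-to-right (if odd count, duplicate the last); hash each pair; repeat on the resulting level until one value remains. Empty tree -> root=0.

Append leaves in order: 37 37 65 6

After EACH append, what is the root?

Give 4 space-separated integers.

After append 37 (leaves=[37]):
  L0: [37]
  root=37
After append 37 (leaves=[37, 37]):
  L0: [37, 37]
  L1: h(37,37)=(37*31+37)%997=187 -> [187]
  root=187
After append 65 (leaves=[37, 37, 65]):
  L0: [37, 37, 65]
  L1: h(37,37)=(37*31+37)%997=187 h(65,65)=(65*31+65)%997=86 -> [187, 86]
  L2: h(187,86)=(187*31+86)%997=898 -> [898]
  root=898
After append 6 (leaves=[37, 37, 65, 6]):
  L0: [37, 37, 65, 6]
  L1: h(37,37)=(37*31+37)%997=187 h(65,6)=(65*31+6)%997=27 -> [187, 27]
  L2: h(187,27)=(187*31+27)%997=839 -> [839]
  root=839

Answer: 37 187 898 839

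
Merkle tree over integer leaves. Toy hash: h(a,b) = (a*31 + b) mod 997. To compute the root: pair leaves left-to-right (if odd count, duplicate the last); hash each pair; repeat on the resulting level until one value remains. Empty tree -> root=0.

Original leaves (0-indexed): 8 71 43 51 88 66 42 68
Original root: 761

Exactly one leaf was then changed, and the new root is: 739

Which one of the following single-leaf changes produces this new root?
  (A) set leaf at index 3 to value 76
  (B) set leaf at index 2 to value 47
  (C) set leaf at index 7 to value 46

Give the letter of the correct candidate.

Answer: C

Derivation:
Original leaves: [8, 71, 43, 51, 88, 66, 42, 68]
Target new root: 739
Try each candidate change and compute the resulting root:
Candidate A: set leaf[3] = 76 -> leaves = [8, 71, 43, 76, 88, 66, 42, 68]
  L0: [8, 71, 43, 76, 88, 66, 42, 68]
  L1: h(8,71)=(8*31+71)%997=319 h(43,76)=(43*31+76)%997=412 h(88,66)=(88*31+66)%997=800 h(42,68)=(42*31+68)%997=373 -> [319, 412, 800, 373]
  L2: h(319,412)=(319*31+412)%997=331 h(800,373)=(800*31+373)%997=248 -> [331, 248]
  L3: h(331,248)=(331*31+248)%997=539 -> [539]
  root = 539 != target 739
Candidate B: set leaf[2] = 47 -> leaves = [8, 71, 47, 51, 88, 66, 42, 68]
  L0: [8, 71, 47, 51, 88, 66, 42, 68]
  L1: h(8,71)=(8*31+71)%997=319 h(47,51)=(47*31+51)%997=511 h(88,66)=(88*31+66)%997=800 h(42,68)=(42*31+68)%997=373 -> [319, 511, 800, 373]
  L2: h(319,511)=(319*31+511)%997=430 h(800,373)=(800*31+373)%997=248 -> [430, 248]
  L3: h(430,248)=(430*31+248)%997=617 -> [617]
  root = 617 != target 739
Candidate C: set leaf[7] = 46 -> leaves = [8, 71, 43, 51, 88, 66, 42, 46]
  L0: [8, 71, 43, 51, 88, 66, 42, 46]
  L1: h(8,71)=(8*31+71)%997=319 h(43,51)=(43*31+51)%997=387 h(88,66)=(88*31+66)%997=800 h(42,46)=(42*31+46)%997=351 -> [319, 387, 800, 351]
  L2: h(319,387)=(319*31+387)%997=306 h(800,351)=(800*31+351)%997=226 -> [306, 226]
  L3: h(306,226)=(306*31+226)%997=739 -> [739]
  root = 739 == target 739  ** MATCH **
Candidate C produces the target root.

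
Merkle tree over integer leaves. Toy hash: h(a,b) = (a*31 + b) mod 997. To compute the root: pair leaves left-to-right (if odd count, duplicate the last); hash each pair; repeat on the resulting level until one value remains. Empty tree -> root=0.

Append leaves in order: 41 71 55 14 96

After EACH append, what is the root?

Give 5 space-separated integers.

Answer: 41 345 491 450 590

Derivation:
After append 41 (leaves=[41]):
  L0: [41]
  root=41
After append 71 (leaves=[41, 71]):
  L0: [41, 71]
  L1: h(41,71)=(41*31+71)%997=345 -> [345]
  root=345
After append 55 (leaves=[41, 71, 55]):
  L0: [41, 71, 55]
  L1: h(41,71)=(41*31+71)%997=345 h(55,55)=(55*31+55)%997=763 -> [345, 763]
  L2: h(345,763)=(345*31+763)%997=491 -> [491]
  root=491
After append 14 (leaves=[41, 71, 55, 14]):
  L0: [41, 71, 55, 14]
  L1: h(41,71)=(41*31+71)%997=345 h(55,14)=(55*31+14)%997=722 -> [345, 722]
  L2: h(345,722)=(345*31+722)%997=450 -> [450]
  root=450
After append 96 (leaves=[41, 71, 55, 14, 96]):
  L0: [41, 71, 55, 14, 96]
  L1: h(41,71)=(41*31+71)%997=345 h(55,14)=(55*31+14)%997=722 h(96,96)=(96*31+96)%997=81 -> [345, 722, 81]
  L2: h(345,722)=(345*31+722)%997=450 h(81,81)=(81*31+81)%997=598 -> [450, 598]
  L3: h(450,598)=(450*31+598)%997=590 -> [590]
  root=590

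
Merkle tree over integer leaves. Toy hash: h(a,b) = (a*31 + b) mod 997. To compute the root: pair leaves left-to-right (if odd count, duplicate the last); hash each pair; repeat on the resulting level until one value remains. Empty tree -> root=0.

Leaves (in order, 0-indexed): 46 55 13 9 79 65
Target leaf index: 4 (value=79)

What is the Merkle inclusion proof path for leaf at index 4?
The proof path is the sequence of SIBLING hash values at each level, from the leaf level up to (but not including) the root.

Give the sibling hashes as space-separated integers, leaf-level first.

Answer: 65 520 461

Derivation:
L0 (leaves): [46, 55, 13, 9, 79, 65], target index=4
L1: h(46,55)=(46*31+55)%997=484 [pair 0] h(13,9)=(13*31+9)%997=412 [pair 1] h(79,65)=(79*31+65)%997=520 [pair 2] -> [484, 412, 520]
  Sibling for proof at L0: 65
L2: h(484,412)=(484*31+412)%997=461 [pair 0] h(520,520)=(520*31+520)%997=688 [pair 1] -> [461, 688]
  Sibling for proof at L1: 520
L3: h(461,688)=(461*31+688)%997=24 [pair 0] -> [24]
  Sibling for proof at L2: 461
Root: 24
Proof path (sibling hashes from leaf to root): [65, 520, 461]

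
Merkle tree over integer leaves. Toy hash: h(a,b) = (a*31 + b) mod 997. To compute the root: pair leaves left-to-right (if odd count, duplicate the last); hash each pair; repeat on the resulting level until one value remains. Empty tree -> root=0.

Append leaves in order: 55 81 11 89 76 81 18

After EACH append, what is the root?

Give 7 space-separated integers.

Answer: 55 789 883 961 936 99 232

Derivation:
After append 55 (leaves=[55]):
  L0: [55]
  root=55
After append 81 (leaves=[55, 81]):
  L0: [55, 81]
  L1: h(55,81)=(55*31+81)%997=789 -> [789]
  root=789
After append 11 (leaves=[55, 81, 11]):
  L0: [55, 81, 11]
  L1: h(55,81)=(55*31+81)%997=789 h(11,11)=(11*31+11)%997=352 -> [789, 352]
  L2: h(789,352)=(789*31+352)%997=883 -> [883]
  root=883
After append 89 (leaves=[55, 81, 11, 89]):
  L0: [55, 81, 11, 89]
  L1: h(55,81)=(55*31+81)%997=789 h(11,89)=(11*31+89)%997=430 -> [789, 430]
  L2: h(789,430)=(789*31+430)%997=961 -> [961]
  root=961
After append 76 (leaves=[55, 81, 11, 89, 76]):
  L0: [55, 81, 11, 89, 76]
  L1: h(55,81)=(55*31+81)%997=789 h(11,89)=(11*31+89)%997=430 h(76,76)=(76*31+76)%997=438 -> [789, 430, 438]
  L2: h(789,430)=(789*31+430)%997=961 h(438,438)=(438*31+438)%997=58 -> [961, 58]
  L3: h(961,58)=(961*31+58)%997=936 -> [936]
  root=936
After append 81 (leaves=[55, 81, 11, 89, 76, 81]):
  L0: [55, 81, 11, 89, 76, 81]
  L1: h(55,81)=(55*31+81)%997=789 h(11,89)=(11*31+89)%997=430 h(76,81)=(76*31+81)%997=443 -> [789, 430, 443]
  L2: h(789,430)=(789*31+430)%997=961 h(443,443)=(443*31+443)%997=218 -> [961, 218]
  L3: h(961,218)=(961*31+218)%997=99 -> [99]
  root=99
After append 18 (leaves=[55, 81, 11, 89, 76, 81, 18]):
  L0: [55, 81, 11, 89, 76, 81, 18]
  L1: h(55,81)=(55*31+81)%997=789 h(11,89)=(11*31+89)%997=430 h(76,81)=(76*31+81)%997=443 h(18,18)=(18*31+18)%997=576 -> [789, 430, 443, 576]
  L2: h(789,430)=(789*31+430)%997=961 h(443,576)=(443*31+576)%997=351 -> [961, 351]
  L3: h(961,351)=(961*31+351)%997=232 -> [232]
  root=232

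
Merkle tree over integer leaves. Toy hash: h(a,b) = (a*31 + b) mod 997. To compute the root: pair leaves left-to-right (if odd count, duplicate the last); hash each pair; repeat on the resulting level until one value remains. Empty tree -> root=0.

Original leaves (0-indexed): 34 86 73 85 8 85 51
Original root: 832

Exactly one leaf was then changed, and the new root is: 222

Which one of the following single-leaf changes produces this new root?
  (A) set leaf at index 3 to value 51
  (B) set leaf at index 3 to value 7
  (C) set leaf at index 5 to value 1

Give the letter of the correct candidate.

Original leaves: [34, 86, 73, 85, 8, 85, 51]
Target new root: 222
Try each candidate change and compute the resulting root:
Candidate A: set leaf[3] = 51 -> leaves = [34, 86, 73, 51, 8, 85, 51]
  L0: [34, 86, 73, 51, 8, 85, 51]
  L1: h(34,86)=(34*31+86)%997=143 h(73,51)=(73*31+51)%997=320 h(8,85)=(8*31+85)%997=333 h(51,51)=(51*31+51)%997=635 -> [143, 320, 333, 635]
  L2: h(143,320)=(143*31+320)%997=765 h(333,635)=(333*31+635)%997=988 -> [765, 988]
  L3: h(765,988)=(765*31+988)%997=775 -> [775]
  root = 775 != target 222
Candidate B: set leaf[3] = 7 -> leaves = [34, 86, 73, 7, 8, 85, 51]
  L0: [34, 86, 73, 7, 8, 85, 51]
  L1: h(34,86)=(34*31+86)%997=143 h(73,7)=(73*31+7)%997=276 h(8,85)=(8*31+85)%997=333 h(51,51)=(51*31+51)%997=635 -> [143, 276, 333, 635]
  L2: h(143,276)=(143*31+276)%997=721 h(333,635)=(333*31+635)%997=988 -> [721, 988]
  L3: h(721,988)=(721*31+988)%997=408 -> [408]
  root = 408 != target 222
Candidate C: set leaf[5] = 1 -> leaves = [34, 86, 73, 85, 8, 1, 51]
  L0: [34, 86, 73, 85, 8, 1, 51]
  L1: h(34,86)=(34*31+86)%997=143 h(73,85)=(73*31+85)%997=354 h(8,1)=(8*31+1)%997=249 h(51,51)=(51*31+51)%997=635 -> [143, 354, 249, 635]
  L2: h(143,354)=(143*31+354)%997=799 h(249,635)=(249*31+635)%997=378 -> [799, 378]
  L3: h(799,378)=(799*31+378)%997=222 -> [222]
  root = 222 == target 222  ** MATCH **
Candidate C produces the target root.

Answer: C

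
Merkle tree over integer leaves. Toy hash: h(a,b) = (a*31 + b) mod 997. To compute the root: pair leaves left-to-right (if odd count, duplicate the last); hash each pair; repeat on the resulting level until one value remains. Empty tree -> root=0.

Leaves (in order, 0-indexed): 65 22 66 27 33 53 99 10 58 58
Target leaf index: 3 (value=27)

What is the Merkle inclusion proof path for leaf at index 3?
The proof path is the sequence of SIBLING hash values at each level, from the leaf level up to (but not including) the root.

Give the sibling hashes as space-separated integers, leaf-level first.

Answer: 66 43 543 262

Derivation:
L0 (leaves): [65, 22, 66, 27, 33, 53, 99, 10, 58, 58], target index=3
L1: h(65,22)=(65*31+22)%997=43 [pair 0] h(66,27)=(66*31+27)%997=79 [pair 1] h(33,53)=(33*31+53)%997=79 [pair 2] h(99,10)=(99*31+10)%997=88 [pair 3] h(58,58)=(58*31+58)%997=859 [pair 4] -> [43, 79, 79, 88, 859]
  Sibling for proof at L0: 66
L2: h(43,79)=(43*31+79)%997=415 [pair 0] h(79,88)=(79*31+88)%997=543 [pair 1] h(859,859)=(859*31+859)%997=569 [pair 2] -> [415, 543, 569]
  Sibling for proof at L1: 43
L3: h(415,543)=(415*31+543)%997=447 [pair 0] h(569,569)=(569*31+569)%997=262 [pair 1] -> [447, 262]
  Sibling for proof at L2: 543
L4: h(447,262)=(447*31+262)%997=161 [pair 0] -> [161]
  Sibling for proof at L3: 262
Root: 161
Proof path (sibling hashes from leaf to root): [66, 43, 543, 262]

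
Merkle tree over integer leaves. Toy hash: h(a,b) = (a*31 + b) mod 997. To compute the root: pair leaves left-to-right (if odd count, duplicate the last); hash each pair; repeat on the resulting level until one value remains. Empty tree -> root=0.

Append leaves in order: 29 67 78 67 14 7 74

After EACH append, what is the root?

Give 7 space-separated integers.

After append 29 (leaves=[29]):
  L0: [29]
  root=29
After append 67 (leaves=[29, 67]):
  L0: [29, 67]
  L1: h(29,67)=(29*31+67)%997=966 -> [966]
  root=966
After append 78 (leaves=[29, 67, 78]):
  L0: [29, 67, 78]
  L1: h(29,67)=(29*31+67)%997=966 h(78,78)=(78*31+78)%997=502 -> [966, 502]
  L2: h(966,502)=(966*31+502)%997=538 -> [538]
  root=538
After append 67 (leaves=[29, 67, 78, 67]):
  L0: [29, 67, 78, 67]
  L1: h(29,67)=(29*31+67)%997=966 h(78,67)=(78*31+67)%997=491 -> [966, 491]
  L2: h(966,491)=(966*31+491)%997=527 -> [527]
  root=527
After append 14 (leaves=[29, 67, 78, 67, 14]):
  L0: [29, 67, 78, 67, 14]
  L1: h(29,67)=(29*31+67)%997=966 h(78,67)=(78*31+67)%997=491 h(14,14)=(14*31+14)%997=448 -> [966, 491, 448]
  L2: h(966,491)=(966*31+491)%997=527 h(448,448)=(448*31+448)%997=378 -> [527, 378]
  L3: h(527,378)=(527*31+378)%997=763 -> [763]
  root=763
After append 7 (leaves=[29, 67, 78, 67, 14, 7]):
  L0: [29, 67, 78, 67, 14, 7]
  L1: h(29,67)=(29*31+67)%997=966 h(78,67)=(78*31+67)%997=491 h(14,7)=(14*31+7)%997=441 -> [966, 491, 441]
  L2: h(966,491)=(966*31+491)%997=527 h(441,441)=(441*31+441)%997=154 -> [527, 154]
  L3: h(527,154)=(527*31+154)%997=539 -> [539]
  root=539
After append 74 (leaves=[29, 67, 78, 67, 14, 7, 74]):
  L0: [29, 67, 78, 67, 14, 7, 74]
  L1: h(29,67)=(29*31+67)%997=966 h(78,67)=(78*31+67)%997=491 h(14,7)=(14*31+7)%997=441 h(74,74)=(74*31+74)%997=374 -> [966, 491, 441, 374]
  L2: h(966,491)=(966*31+491)%997=527 h(441,374)=(441*31+374)%997=87 -> [527, 87]
  L3: h(527,87)=(527*31+87)%997=472 -> [472]
  root=472

Answer: 29 966 538 527 763 539 472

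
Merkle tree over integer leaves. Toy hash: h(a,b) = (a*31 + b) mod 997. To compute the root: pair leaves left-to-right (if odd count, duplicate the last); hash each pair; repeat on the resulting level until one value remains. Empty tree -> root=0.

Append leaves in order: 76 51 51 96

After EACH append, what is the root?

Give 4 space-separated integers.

After append 76 (leaves=[76]):
  L0: [76]
  root=76
After append 51 (leaves=[76, 51]):
  L0: [76, 51]
  L1: h(76,51)=(76*31+51)%997=413 -> [413]
  root=413
After append 51 (leaves=[76, 51, 51]):
  L0: [76, 51, 51]
  L1: h(76,51)=(76*31+51)%997=413 h(51,51)=(51*31+51)%997=635 -> [413, 635]
  L2: h(413,635)=(413*31+635)%997=477 -> [477]
  root=477
After append 96 (leaves=[76, 51, 51, 96]):
  L0: [76, 51, 51, 96]
  L1: h(76,51)=(76*31+51)%997=413 h(51,96)=(51*31+96)%997=680 -> [413, 680]
  L2: h(413,680)=(413*31+680)%997=522 -> [522]
  root=522

Answer: 76 413 477 522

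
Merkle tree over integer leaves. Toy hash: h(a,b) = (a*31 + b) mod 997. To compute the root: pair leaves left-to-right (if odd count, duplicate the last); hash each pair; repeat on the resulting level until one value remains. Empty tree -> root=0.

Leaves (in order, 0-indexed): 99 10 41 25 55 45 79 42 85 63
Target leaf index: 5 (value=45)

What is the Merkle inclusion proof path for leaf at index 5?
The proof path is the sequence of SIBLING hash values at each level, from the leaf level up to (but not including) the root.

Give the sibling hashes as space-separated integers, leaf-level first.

Answer: 55 497 36 65

Derivation:
L0 (leaves): [99, 10, 41, 25, 55, 45, 79, 42, 85, 63], target index=5
L1: h(99,10)=(99*31+10)%997=88 [pair 0] h(41,25)=(41*31+25)%997=299 [pair 1] h(55,45)=(55*31+45)%997=753 [pair 2] h(79,42)=(79*31+42)%997=497 [pair 3] h(85,63)=(85*31+63)%997=704 [pair 4] -> [88, 299, 753, 497, 704]
  Sibling for proof at L0: 55
L2: h(88,299)=(88*31+299)%997=36 [pair 0] h(753,497)=(753*31+497)%997=909 [pair 1] h(704,704)=(704*31+704)%997=594 [pair 2] -> [36, 909, 594]
  Sibling for proof at L1: 497
L3: h(36,909)=(36*31+909)%997=31 [pair 0] h(594,594)=(594*31+594)%997=65 [pair 1] -> [31, 65]
  Sibling for proof at L2: 36
L4: h(31,65)=(31*31+65)%997=29 [pair 0] -> [29]
  Sibling for proof at L3: 65
Root: 29
Proof path (sibling hashes from leaf to root): [55, 497, 36, 65]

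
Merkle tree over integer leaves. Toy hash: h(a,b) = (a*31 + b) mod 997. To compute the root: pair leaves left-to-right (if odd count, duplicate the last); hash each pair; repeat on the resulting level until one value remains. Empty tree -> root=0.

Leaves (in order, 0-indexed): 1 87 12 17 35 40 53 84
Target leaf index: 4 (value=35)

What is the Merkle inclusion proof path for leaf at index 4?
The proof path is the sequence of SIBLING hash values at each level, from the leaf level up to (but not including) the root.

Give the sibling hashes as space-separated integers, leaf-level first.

L0 (leaves): [1, 87, 12, 17, 35, 40, 53, 84], target index=4
L1: h(1,87)=(1*31+87)%997=118 [pair 0] h(12,17)=(12*31+17)%997=389 [pair 1] h(35,40)=(35*31+40)%997=128 [pair 2] h(53,84)=(53*31+84)%997=730 [pair 3] -> [118, 389, 128, 730]
  Sibling for proof at L0: 40
L2: h(118,389)=(118*31+389)%997=59 [pair 0] h(128,730)=(128*31+730)%997=710 [pair 1] -> [59, 710]
  Sibling for proof at L1: 730
L3: h(59,710)=(59*31+710)%997=545 [pair 0] -> [545]
  Sibling for proof at L2: 59
Root: 545
Proof path (sibling hashes from leaf to root): [40, 730, 59]

Answer: 40 730 59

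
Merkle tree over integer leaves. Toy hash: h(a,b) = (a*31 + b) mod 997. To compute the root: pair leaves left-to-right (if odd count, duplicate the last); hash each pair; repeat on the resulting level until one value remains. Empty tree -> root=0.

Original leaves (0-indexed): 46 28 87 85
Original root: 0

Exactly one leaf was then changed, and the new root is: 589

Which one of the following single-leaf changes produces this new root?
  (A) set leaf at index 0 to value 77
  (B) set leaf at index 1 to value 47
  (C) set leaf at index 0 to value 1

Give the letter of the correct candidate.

Original leaves: [46, 28, 87, 85]
Target new root: 589
Try each candidate change and compute the resulting root:
Candidate A: set leaf[0] = 77 -> leaves = [77, 28, 87, 85]
  L0: [77, 28, 87, 85]
  L1: h(77,28)=(77*31+28)%997=421 h(87,85)=(87*31+85)%997=788 -> [421, 788]
  L2: h(421,788)=(421*31+788)%997=878 -> [878]
  root = 878 != target 589
Candidate B: set leaf[1] = 47 -> leaves = [46, 47, 87, 85]
  L0: [46, 47, 87, 85]
  L1: h(46,47)=(46*31+47)%997=476 h(87,85)=(87*31+85)%997=788 -> [476, 788]
  L2: h(476,788)=(476*31+788)%997=589 -> [589]
  root = 589 == target 589  ** MATCH **
Candidate C: set leaf[0] = 1 -> leaves = [1, 28, 87, 85]
  L0: [1, 28, 87, 85]
  L1: h(1,28)=(1*31+28)%997=59 h(87,85)=(87*31+85)%997=788 -> [59, 788]
  L2: h(59,788)=(59*31+788)%997=623 -> [623]
  root = 623 != target 589
Candidate B produces the target root.

Answer: B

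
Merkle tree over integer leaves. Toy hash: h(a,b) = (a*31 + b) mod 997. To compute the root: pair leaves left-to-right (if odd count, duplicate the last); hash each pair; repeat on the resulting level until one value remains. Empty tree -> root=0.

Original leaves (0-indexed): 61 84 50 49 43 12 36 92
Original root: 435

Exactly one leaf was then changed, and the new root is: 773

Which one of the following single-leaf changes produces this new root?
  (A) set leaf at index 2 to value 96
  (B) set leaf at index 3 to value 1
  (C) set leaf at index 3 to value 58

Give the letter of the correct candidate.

Answer: A

Derivation:
Original leaves: [61, 84, 50, 49, 43, 12, 36, 92]
Target new root: 773
Try each candidate change and compute the resulting root:
Candidate A: set leaf[2] = 96 -> leaves = [61, 84, 96, 49, 43, 12, 36, 92]
  L0: [61, 84, 96, 49, 43, 12, 36, 92]
  L1: h(61,84)=(61*31+84)%997=978 h(96,49)=(96*31+49)%997=34 h(43,12)=(43*31+12)%997=348 h(36,92)=(36*31+92)%997=211 -> [978, 34, 348, 211]
  L2: h(978,34)=(978*31+34)%997=442 h(348,211)=(348*31+211)%997=32 -> [442, 32]
  L3: h(442,32)=(442*31+32)%997=773 -> [773]
  root = 773 == target 773  ** MATCH **
Candidate B: set leaf[3] = 1 -> leaves = [61, 84, 50, 1, 43, 12, 36, 92]
  L0: [61, 84, 50, 1, 43, 12, 36, 92]
  L1: h(61,84)=(61*31+84)%997=978 h(50,1)=(50*31+1)%997=554 h(43,12)=(43*31+12)%997=348 h(36,92)=(36*31+92)%997=211 -> [978, 554, 348, 211]
  L2: h(978,554)=(978*31+554)%997=962 h(348,211)=(348*31+211)%997=32 -> [962, 32]
  L3: h(962,32)=(962*31+32)%997=941 -> [941]
  root = 941 != target 773
Candidate C: set leaf[3] = 58 -> leaves = [61, 84, 50, 58, 43, 12, 36, 92]
  L0: [61, 84, 50, 58, 43, 12, 36, 92]
  L1: h(61,84)=(61*31+84)%997=978 h(50,58)=(50*31+58)%997=611 h(43,12)=(43*31+12)%997=348 h(36,92)=(36*31+92)%997=211 -> [978, 611, 348, 211]
  L2: h(978,611)=(978*31+611)%997=22 h(348,211)=(348*31+211)%997=32 -> [22, 32]
  L3: h(22,32)=(22*31+32)%997=714 -> [714]
  root = 714 != target 773
Candidate A produces the target root.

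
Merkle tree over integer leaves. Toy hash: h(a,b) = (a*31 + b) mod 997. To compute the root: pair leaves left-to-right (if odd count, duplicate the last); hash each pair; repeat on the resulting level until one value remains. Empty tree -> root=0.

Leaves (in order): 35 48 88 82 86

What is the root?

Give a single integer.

L0: [35, 48, 88, 82, 86]
L1: h(35,48)=(35*31+48)%997=136 h(88,82)=(88*31+82)%997=816 h(86,86)=(86*31+86)%997=758 -> [136, 816, 758]
L2: h(136,816)=(136*31+816)%997=47 h(758,758)=(758*31+758)%997=328 -> [47, 328]
L3: h(47,328)=(47*31+328)%997=788 -> [788]

Answer: 788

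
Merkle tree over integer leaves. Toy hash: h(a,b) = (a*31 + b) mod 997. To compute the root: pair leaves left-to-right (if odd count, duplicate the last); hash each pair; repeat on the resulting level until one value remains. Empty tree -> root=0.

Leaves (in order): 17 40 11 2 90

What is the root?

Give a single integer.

L0: [17, 40, 11, 2, 90]
L1: h(17,40)=(17*31+40)%997=567 h(11,2)=(11*31+2)%997=343 h(90,90)=(90*31+90)%997=886 -> [567, 343, 886]
L2: h(567,343)=(567*31+343)%997=971 h(886,886)=(886*31+886)%997=436 -> [971, 436]
L3: h(971,436)=(971*31+436)%997=627 -> [627]

Answer: 627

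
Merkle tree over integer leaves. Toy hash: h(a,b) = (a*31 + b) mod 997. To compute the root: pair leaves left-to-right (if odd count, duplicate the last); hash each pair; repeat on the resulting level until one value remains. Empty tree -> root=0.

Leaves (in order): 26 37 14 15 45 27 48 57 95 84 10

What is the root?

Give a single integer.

L0: [26, 37, 14, 15, 45, 27, 48, 57, 95, 84, 10]
L1: h(26,37)=(26*31+37)%997=843 h(14,15)=(14*31+15)%997=449 h(45,27)=(45*31+27)%997=425 h(48,57)=(48*31+57)%997=548 h(95,84)=(95*31+84)%997=38 h(10,10)=(10*31+10)%997=320 -> [843, 449, 425, 548, 38, 320]
L2: h(843,449)=(843*31+449)%997=660 h(425,548)=(425*31+548)%997=762 h(38,320)=(38*31+320)%997=501 -> [660, 762, 501]
L3: h(660,762)=(660*31+762)%997=285 h(501,501)=(501*31+501)%997=80 -> [285, 80]
L4: h(285,80)=(285*31+80)%997=939 -> [939]

Answer: 939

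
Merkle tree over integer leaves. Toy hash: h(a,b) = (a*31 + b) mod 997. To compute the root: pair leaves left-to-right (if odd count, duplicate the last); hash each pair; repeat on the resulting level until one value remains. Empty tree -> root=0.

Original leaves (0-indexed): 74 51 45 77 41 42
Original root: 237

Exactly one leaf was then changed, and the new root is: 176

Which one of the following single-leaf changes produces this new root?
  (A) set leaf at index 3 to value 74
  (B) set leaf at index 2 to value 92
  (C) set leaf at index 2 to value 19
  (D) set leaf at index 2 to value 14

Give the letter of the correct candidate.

Original leaves: [74, 51, 45, 77, 41, 42]
Target new root: 176
Try each candidate change and compute the resulting root:
Candidate A: set leaf[3] = 74 -> leaves = [74, 51, 45, 74, 41, 42]
  L0: [74, 51, 45, 74, 41, 42]
  L1: h(74,51)=(74*31+51)%997=351 h(45,74)=(45*31+74)%997=472 h(41,42)=(41*31+42)%997=316 -> [351, 472, 316]
  L2: h(351,472)=(351*31+472)%997=386 h(316,316)=(316*31+316)%997=142 -> [386, 142]
  L3: h(386,142)=(386*31+142)%997=144 -> [144]
  root = 144 != target 176
Candidate B: set leaf[2] = 92 -> leaves = [74, 51, 92, 77, 41, 42]
  L0: [74, 51, 92, 77, 41, 42]
  L1: h(74,51)=(74*31+51)%997=351 h(92,77)=(92*31+77)%997=935 h(41,42)=(41*31+42)%997=316 -> [351, 935, 316]
  L2: h(351,935)=(351*31+935)%997=849 h(316,316)=(316*31+316)%997=142 -> [849, 142]
  L3: h(849,142)=(849*31+142)%997=539 -> [539]
  root = 539 != target 176
Candidate C: set leaf[2] = 19 -> leaves = [74, 51, 19, 77, 41, 42]
  L0: [74, 51, 19, 77, 41, 42]
  L1: h(74,51)=(74*31+51)%997=351 h(19,77)=(19*31+77)%997=666 h(41,42)=(41*31+42)%997=316 -> [351, 666, 316]
  L2: h(351,666)=(351*31+666)%997=580 h(316,316)=(316*31+316)%997=142 -> [580, 142]
  L3: h(580,142)=(580*31+142)%997=176 -> [176]
  root = 176 == target 176  ** MATCH **
Candidate D: set leaf[2] = 14 -> leaves = [74, 51, 14, 77, 41, 42]
  L0: [74, 51, 14, 77, 41, 42]
  L1: h(74,51)=(74*31+51)%997=351 h(14,77)=(14*31+77)%997=511 h(41,42)=(41*31+42)%997=316 -> [351, 511, 316]
  L2: h(351,511)=(351*31+511)%997=425 h(316,316)=(316*31+316)%997=142 -> [425, 142]
  L3: h(425,142)=(425*31+142)%997=356 -> [356]
  root = 356 != target 176
Candidate C produces the target root.

Answer: C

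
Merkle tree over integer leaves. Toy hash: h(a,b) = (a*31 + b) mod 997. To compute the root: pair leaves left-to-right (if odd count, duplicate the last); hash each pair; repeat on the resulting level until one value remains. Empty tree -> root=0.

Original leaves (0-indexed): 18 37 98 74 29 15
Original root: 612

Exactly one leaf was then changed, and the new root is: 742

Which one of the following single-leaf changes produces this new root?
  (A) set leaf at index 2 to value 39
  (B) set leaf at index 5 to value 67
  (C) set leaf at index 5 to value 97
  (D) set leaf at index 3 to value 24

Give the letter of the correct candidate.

Answer: A

Derivation:
Original leaves: [18, 37, 98, 74, 29, 15]
Target new root: 742
Try each candidate change and compute the resulting root:
Candidate A: set leaf[2] = 39 -> leaves = [18, 37, 39, 74, 29, 15]
  L0: [18, 37, 39, 74, 29, 15]
  L1: h(18,37)=(18*31+37)%997=595 h(39,74)=(39*31+74)%997=286 h(29,15)=(29*31+15)%997=914 -> [595, 286, 914]
  L2: h(595,286)=(595*31+286)%997=785 h(914,914)=(914*31+914)%997=335 -> [785, 335]
  L3: h(785,335)=(785*31+335)%997=742 -> [742]
  root = 742 == target 742  ** MATCH **
Candidate B: set leaf[5] = 67 -> leaves = [18, 37, 98, 74, 29, 67]
  L0: [18, 37, 98, 74, 29, 67]
  L1: h(18,37)=(18*31+37)%997=595 h(98,74)=(98*31+74)%997=121 h(29,67)=(29*31+67)%997=966 -> [595, 121, 966]
  L2: h(595,121)=(595*31+121)%997=620 h(966,966)=(966*31+966)%997=5 -> [620, 5]
  L3: h(620,5)=(620*31+5)%997=282 -> [282]
  root = 282 != target 742
Candidate C: set leaf[5] = 97 -> leaves = [18, 37, 98, 74, 29, 97]
  L0: [18, 37, 98, 74, 29, 97]
  L1: h(18,37)=(18*31+37)%997=595 h(98,74)=(98*31+74)%997=121 h(29,97)=(29*31+97)%997=996 -> [595, 121, 996]
  L2: h(595,121)=(595*31+121)%997=620 h(996,996)=(996*31+996)%997=965 -> [620, 965]
  L3: h(620,965)=(620*31+965)%997=245 -> [245]
  root = 245 != target 742
Candidate D: set leaf[3] = 24 -> leaves = [18, 37, 98, 24, 29, 15]
  L0: [18, 37, 98, 24, 29, 15]
  L1: h(18,37)=(18*31+37)%997=595 h(98,24)=(98*31+24)%997=71 h(29,15)=(29*31+15)%997=914 -> [595, 71, 914]
  L2: h(595,71)=(595*31+71)%997=570 h(914,914)=(914*31+914)%997=335 -> [570, 335]
  L3: h(570,335)=(570*31+335)%997=59 -> [59]
  root = 59 != target 742
Candidate A produces the target root.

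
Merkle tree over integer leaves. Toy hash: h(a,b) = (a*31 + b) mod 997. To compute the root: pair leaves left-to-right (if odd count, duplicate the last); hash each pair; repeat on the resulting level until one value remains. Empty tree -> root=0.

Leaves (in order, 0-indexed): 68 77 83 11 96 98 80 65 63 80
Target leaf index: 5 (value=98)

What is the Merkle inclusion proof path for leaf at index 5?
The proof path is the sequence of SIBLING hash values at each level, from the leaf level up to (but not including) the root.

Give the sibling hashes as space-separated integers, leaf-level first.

Answer: 96 551 529 56

Derivation:
L0 (leaves): [68, 77, 83, 11, 96, 98, 80, 65, 63, 80], target index=5
L1: h(68,77)=(68*31+77)%997=191 [pair 0] h(83,11)=(83*31+11)%997=590 [pair 1] h(96,98)=(96*31+98)%997=83 [pair 2] h(80,65)=(80*31+65)%997=551 [pair 3] h(63,80)=(63*31+80)%997=39 [pair 4] -> [191, 590, 83, 551, 39]
  Sibling for proof at L0: 96
L2: h(191,590)=(191*31+590)%997=529 [pair 0] h(83,551)=(83*31+551)%997=133 [pair 1] h(39,39)=(39*31+39)%997=251 [pair 2] -> [529, 133, 251]
  Sibling for proof at L1: 551
L3: h(529,133)=(529*31+133)%997=580 [pair 0] h(251,251)=(251*31+251)%997=56 [pair 1] -> [580, 56]
  Sibling for proof at L2: 529
L4: h(580,56)=(580*31+56)%997=90 [pair 0] -> [90]
  Sibling for proof at L3: 56
Root: 90
Proof path (sibling hashes from leaf to root): [96, 551, 529, 56]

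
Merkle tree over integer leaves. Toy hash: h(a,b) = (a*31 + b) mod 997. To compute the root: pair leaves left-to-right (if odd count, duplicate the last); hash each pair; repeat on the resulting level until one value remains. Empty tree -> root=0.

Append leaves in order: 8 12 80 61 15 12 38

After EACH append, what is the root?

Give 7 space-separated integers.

Answer: 8 260 650 631 26 927 669

Derivation:
After append 8 (leaves=[8]):
  L0: [8]
  root=8
After append 12 (leaves=[8, 12]):
  L0: [8, 12]
  L1: h(8,12)=(8*31+12)%997=260 -> [260]
  root=260
After append 80 (leaves=[8, 12, 80]):
  L0: [8, 12, 80]
  L1: h(8,12)=(8*31+12)%997=260 h(80,80)=(80*31+80)%997=566 -> [260, 566]
  L2: h(260,566)=(260*31+566)%997=650 -> [650]
  root=650
After append 61 (leaves=[8, 12, 80, 61]):
  L0: [8, 12, 80, 61]
  L1: h(8,12)=(8*31+12)%997=260 h(80,61)=(80*31+61)%997=547 -> [260, 547]
  L2: h(260,547)=(260*31+547)%997=631 -> [631]
  root=631
After append 15 (leaves=[8, 12, 80, 61, 15]):
  L0: [8, 12, 80, 61, 15]
  L1: h(8,12)=(8*31+12)%997=260 h(80,61)=(80*31+61)%997=547 h(15,15)=(15*31+15)%997=480 -> [260, 547, 480]
  L2: h(260,547)=(260*31+547)%997=631 h(480,480)=(480*31+480)%997=405 -> [631, 405]
  L3: h(631,405)=(631*31+405)%997=26 -> [26]
  root=26
After append 12 (leaves=[8, 12, 80, 61, 15, 12]):
  L0: [8, 12, 80, 61, 15, 12]
  L1: h(8,12)=(8*31+12)%997=260 h(80,61)=(80*31+61)%997=547 h(15,12)=(15*31+12)%997=477 -> [260, 547, 477]
  L2: h(260,547)=(260*31+547)%997=631 h(477,477)=(477*31+477)%997=309 -> [631, 309]
  L3: h(631,309)=(631*31+309)%997=927 -> [927]
  root=927
After append 38 (leaves=[8, 12, 80, 61, 15, 12, 38]):
  L0: [8, 12, 80, 61, 15, 12, 38]
  L1: h(8,12)=(8*31+12)%997=260 h(80,61)=(80*31+61)%997=547 h(15,12)=(15*31+12)%997=477 h(38,38)=(38*31+38)%997=219 -> [260, 547, 477, 219]
  L2: h(260,547)=(260*31+547)%997=631 h(477,219)=(477*31+219)%997=51 -> [631, 51]
  L3: h(631,51)=(631*31+51)%997=669 -> [669]
  root=669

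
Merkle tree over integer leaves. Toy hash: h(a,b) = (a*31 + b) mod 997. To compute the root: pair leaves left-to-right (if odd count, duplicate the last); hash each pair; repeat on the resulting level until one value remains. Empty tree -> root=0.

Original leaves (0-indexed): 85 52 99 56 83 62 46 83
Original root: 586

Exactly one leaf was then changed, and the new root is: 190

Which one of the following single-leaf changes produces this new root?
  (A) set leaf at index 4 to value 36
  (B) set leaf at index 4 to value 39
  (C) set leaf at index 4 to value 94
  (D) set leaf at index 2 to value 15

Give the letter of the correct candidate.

Answer: C

Derivation:
Original leaves: [85, 52, 99, 56, 83, 62, 46, 83]
Target new root: 190
Try each candidate change and compute the resulting root:
Candidate A: set leaf[4] = 36 -> leaves = [85, 52, 99, 56, 36, 62, 46, 83]
  L0: [85, 52, 99, 56, 36, 62, 46, 83]
  L1: h(85,52)=(85*31+52)%997=693 h(99,56)=(99*31+56)%997=134 h(36,62)=(36*31+62)%997=181 h(46,83)=(46*31+83)%997=512 -> [693, 134, 181, 512]
  L2: h(693,134)=(693*31+134)%997=680 h(181,512)=(181*31+512)%997=141 -> [680, 141]
  L3: h(680,141)=(680*31+141)%997=284 -> [284]
  root = 284 != target 190
Candidate B: set leaf[4] = 39 -> leaves = [85, 52, 99, 56, 39, 62, 46, 83]
  L0: [85, 52, 99, 56, 39, 62, 46, 83]
  L1: h(85,52)=(85*31+52)%997=693 h(99,56)=(99*31+56)%997=134 h(39,62)=(39*31+62)%997=274 h(46,83)=(46*31+83)%997=512 -> [693, 134, 274, 512]
  L2: h(693,134)=(693*31+134)%997=680 h(274,512)=(274*31+512)%997=33 -> [680, 33]
  L3: h(680,33)=(680*31+33)%997=176 -> [176]
  root = 176 != target 190
Candidate C: set leaf[4] = 94 -> leaves = [85, 52, 99, 56, 94, 62, 46, 83]
  L0: [85, 52, 99, 56, 94, 62, 46, 83]
  L1: h(85,52)=(85*31+52)%997=693 h(99,56)=(99*31+56)%997=134 h(94,62)=(94*31+62)%997=982 h(46,83)=(46*31+83)%997=512 -> [693, 134, 982, 512]
  L2: h(693,134)=(693*31+134)%997=680 h(982,512)=(982*31+512)%997=47 -> [680, 47]
  L3: h(680,47)=(680*31+47)%997=190 -> [190]
  root = 190 == target 190  ** MATCH **
Candidate D: set leaf[2] = 15 -> leaves = [85, 52, 15, 56, 83, 62, 46, 83]
  L0: [85, 52, 15, 56, 83, 62, 46, 83]
  L1: h(85,52)=(85*31+52)%997=693 h(15,56)=(15*31+56)%997=521 h(83,62)=(83*31+62)%997=641 h(46,83)=(46*31+83)%997=512 -> [693, 521, 641, 512]
  L2: h(693,521)=(693*31+521)%997=70 h(641,512)=(641*31+512)%997=443 -> [70, 443]
  L3: h(70,443)=(70*31+443)%997=619 -> [619]
  root = 619 != target 190
Candidate C produces the target root.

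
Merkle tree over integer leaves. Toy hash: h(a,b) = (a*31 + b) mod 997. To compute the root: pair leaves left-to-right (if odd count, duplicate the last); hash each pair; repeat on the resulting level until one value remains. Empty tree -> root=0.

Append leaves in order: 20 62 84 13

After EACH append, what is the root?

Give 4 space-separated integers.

After append 20 (leaves=[20]):
  L0: [20]
  root=20
After append 62 (leaves=[20, 62]):
  L0: [20, 62]
  L1: h(20,62)=(20*31+62)%997=682 -> [682]
  root=682
After append 84 (leaves=[20, 62, 84]):
  L0: [20, 62, 84]
  L1: h(20,62)=(20*31+62)%997=682 h(84,84)=(84*31+84)%997=694 -> [682, 694]
  L2: h(682,694)=(682*31+694)%997=899 -> [899]
  root=899
After append 13 (leaves=[20, 62, 84, 13]):
  L0: [20, 62, 84, 13]
  L1: h(20,62)=(20*31+62)%997=682 h(84,13)=(84*31+13)%997=623 -> [682, 623]
  L2: h(682,623)=(682*31+623)%997=828 -> [828]
  root=828

Answer: 20 682 899 828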